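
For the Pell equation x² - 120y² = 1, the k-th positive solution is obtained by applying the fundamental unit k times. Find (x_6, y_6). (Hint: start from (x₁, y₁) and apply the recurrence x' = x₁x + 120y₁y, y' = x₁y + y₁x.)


Step 1: Find the fundamental solution (x₁, y₁) of x² - 120y² = 1.
  Expand √120 as a continued fraction. a₀ = ⌊√120⌋ = 10; iterate m_{k+1} = d_k·a_k − m_k, d_{k+1} = (120 − m_{k+1}²)/d_k, a_{k+1} = ⌊(a₀ + m_{k+1})/d_{k+1}⌋ (starting m₀ = 0, d₀ = 1), with convergents p_k = a_k·p_{k-1} + p_{k-2}, q_k = a_k·q_{k-1} + q_{k-2} (p₋₁ = 1, q₋₁ = 0):
  k = 0: a₀ = 10; p₀/q₀ = 10/1; p₀² − 120·q₀² = 100 − 120 = -20.
  k = 1: m = 10, d = 20, a = ⌊(10 + 10)/20⌋ = 1; p/q = (1·10 + 1)/(1·1 + 0) = 11/1; p² − 120·q² = 121 − 120 = 1.
  The first convergent with p² − 120·q² = 1 gives the fundamental solution (x₁, y₁) = (11, 1).
Step 2: Apply the recurrence (x_{n+1}, y_{n+1}) = (x₁x_n + 120y₁y_n, x₁y_n + y₁x_n) repeatedly.
  From (x_1, y_1) = (11, 1): x_2 = 11·11 + 120·1·1 = 241; y_2 = 11·1 + 1·11 = 22.
  From (x_2, y_2) = (241, 22): x_3 = 11·241 + 120·1·22 = 5291; y_3 = 11·22 + 1·241 = 483.
  From (x_3, y_3) = (5291, 483): x_4 = 11·5291 + 120·1·483 = 116161; y_4 = 11·483 + 1·5291 = 10604.
  From (x_4, y_4) = (116161, 10604): x_5 = 11·116161 + 120·1·10604 = 2550251; y_5 = 11·10604 + 1·116161 = 232805.
  From (x_5, y_5) = (2550251, 232805): x_6 = 11·2550251 + 120·1·232805 = 55989361; y_6 = 11·232805 + 1·2550251 = 5111106.
Step 3: Verify x_6² - 120·y_6² = 3134808545188321 - 3134808545188320 = 1 (should be 1). ✓

(x_1, y_1) = (11, 1); (x_6, y_6) = (55989361, 5111106).


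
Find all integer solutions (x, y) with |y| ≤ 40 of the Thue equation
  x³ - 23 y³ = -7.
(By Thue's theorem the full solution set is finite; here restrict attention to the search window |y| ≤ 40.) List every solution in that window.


The equation is x³ - 23y³ = -7. For fixed y, x³ = 23·y³ − 7, so a solution requires the RHS to be a perfect cube.
Strategy: iterate y from -40 to 40, compute RHS = 23·y³ − 7, and check whether it is a (positive or negative) perfect cube.
Check small values of y:
  y = 0: RHS = -7 is not a perfect cube.
  y = 1: RHS = 16 is not a perfect cube.
  y = -1: RHS = -30 is not a perfect cube.
  y = 2: RHS = 177 is not a perfect cube.
  y = -2: RHS = -191 is not a perfect cube.
  y = 3: RHS = 614 is not a perfect cube.
  y = -3: RHS = -628 is not a perfect cube.
Continuing the search up to |y| = 40 finds no solutions either.
No (x, y) in the scanned range satisfies the equation.

No integer solutions with |y| ≤ 40.


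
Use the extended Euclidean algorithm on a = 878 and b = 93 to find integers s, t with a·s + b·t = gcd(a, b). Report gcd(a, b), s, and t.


Euclidean algorithm on (878, 93) — divide until remainder is 0:
  878 = 9 · 93 + 41
  93 = 2 · 41 + 11
  41 = 3 · 11 + 8
  11 = 1 · 8 + 3
  8 = 2 · 3 + 2
  3 = 1 · 2 + 1
  2 = 2 · 1 + 0
gcd(878, 93) = 1.
Track Bezout coefficients alongside the remainders: start with r₀ = 878 = a·1 + b·0 (s = 1, t = 0) and r₁ = 93 = a·0 + b·1 (s = 0, t = 1); each new remainder r_{k+1} = r_{k-1} − q_k·r_k inherits s_{k+1} = s_{k-1} − q_k·s_k, t_{k+1} = t_{k-1} − q_k·t_k, so r_k = a·s_k + b·t_k at every step:
  q = 9: r = 41, s = 1 − 9·0 = 1, t = 0 − 9·1 = -9  (check: 878·1 + 93·(-9) = 41)
  q = 2: r = 11, s = 0 − 2·1 = -2, t = 1 − 2·(-9) = 19  (check: 878·(-2) + 93·19 = 11)
  q = 3: r = 8, s = 1 − 3·(-2) = 7, t = -9 − 3·19 = -66  (check: 878·7 + 93·(-66) = 8)
  q = 1: r = 3, s = -2 − 1·7 = -9, t = 19 − 1·(-66) = 85  (check: 878·(-9) + 93·85 = 3)
  q = 2: r = 2, s = 7 − 2·(-9) = 25, t = -66 − 2·85 = -236  (check: 878·25 + 93·(-236) = 2)
  q = 1: r = 1, s = -9 − 1·25 = -34, t = 85 − 1·(-236) = 321  (check: 878·(-34) + 93·321 = 1)
The row with r = 1 (the gcd) gives the Bezout coefficients s = -34, t = 321.
Result: 878 · (-34) + 93 · (321) = 1.

gcd(878, 93) = 1; s = -34, t = 321 (check: 878·(-34) + 93·321 = 1).


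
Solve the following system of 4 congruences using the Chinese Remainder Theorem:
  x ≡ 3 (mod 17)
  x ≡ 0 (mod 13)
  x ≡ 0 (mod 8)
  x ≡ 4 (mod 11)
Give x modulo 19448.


Product of moduli M = 17 · 13 · 8 · 11 = 19448.
Merge one congruence at a time:
  Start: x ≡ 3 (mod 17).
  Combine with x ≡ 0 (mod 13); new modulus lcm = 221.
    Write x = 3 + 17·t and substitute into x ≡ 0 (mod 13): 17·t ≡ 0 − 3 = -3 (mod 13).
    Reduce coefficients mod 13: 4·t ≡ 10 (mod 13).
    The inverse of 4 mod 13 is 10 (since 4·10 = 40 = 3·13 + 1), so t ≡ 10·10 = 100 ≡ 9 (mod 13).
    Then x = 3 + 17·9 = 156, valid modulo lcm(17, 13) = 221: x ≡ 156 (mod 221).
  Combine with x ≡ 0 (mod 8); new modulus lcm = 1768.
    Write x = 156 + 221·t and substitute into x ≡ 0 (mod 8): 221·t ≡ 0 − 156 = -156 (mod 8).
    Reduce coefficients mod 8: 5·t ≡ 4 (mod 8).
    The inverse of 5 mod 8 is 5 (since 5·5 = 25 = 3·8 + 1), so t ≡ 5·4 = 20 ≡ 4 (mod 8).
    Then x = 156 + 221·4 = 1040, valid modulo lcm(221, 8) = 1768: x ≡ 1040 (mod 1768).
  Combine with x ≡ 4 (mod 11); new modulus lcm = 19448.
    Write x = 1040 + 1768·t and substitute into x ≡ 4 (mod 11): 1768·t ≡ 4 − 1040 = -1036 (mod 11).
    Reduce coefficients mod 11: 8·t ≡ 9 (mod 11).
    The inverse of 8 mod 11 is 7 (since 8·7 = 56 = 5·11 + 1), so t ≡ 7·9 = 63 ≡ 8 (mod 11).
    Then x = 1040 + 1768·8 = 15184, valid modulo lcm(1768, 11) = 19448: x ≡ 15184 (mod 19448).
Verify against each original: 15184 mod 17 = 3, 15184 mod 13 = 0, 15184 mod 8 = 0, 15184 mod 11 = 4.

x ≡ 15184 (mod 19448).


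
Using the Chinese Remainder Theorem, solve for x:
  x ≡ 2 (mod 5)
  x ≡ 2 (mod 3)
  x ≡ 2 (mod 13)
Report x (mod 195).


Moduli 5, 3, 13 are pairwise coprime; by CRT there is a unique solution modulo M = 5 · 3 · 13 = 195.
Solve pairwise, accumulating the modulus:
  Start with x ≡ 2 (mod 5).
  Combine with x ≡ 2 (mod 3): since gcd(5, 3) = 1, we get a unique residue mod 15.
    Write x = 2 + 5·t and substitute into x ≡ 2 (mod 3): 5·t ≡ 2 − 2 = 0 (mod 3).
    Reduce coefficients mod 3: 2·t ≡ 0 (mod 3).
    The inverse of 2 mod 3 is 2 (since 2·2 = 4 = 1·3 + 1), so t ≡ 2·0 = 0 ≡ 0 (mod 3).
    Then x = 2 + 5·0 = 2, valid modulo lcm(5, 3) = 15: x ≡ 2 (mod 15).
  Combine with x ≡ 2 (mod 13): since gcd(15, 13) = 1, we get a unique residue mod 195.
    Write x = 2 + 15·t and substitute into x ≡ 2 (mod 13): 15·t ≡ 2 − 2 = 0 (mod 13).
    Reduce coefficients mod 13: 2·t ≡ 0 (mod 13).
    The inverse of 2 mod 13 is 7 (since 2·7 = 14 = 1·13 + 1), so t ≡ 7·0 = 0 ≡ 0 (mod 13).
    Then x = 2 + 15·0 = 2, valid modulo lcm(15, 13) = 195: x ≡ 2 (mod 195).
Verify: 2 mod 5 = 2 ✓, 2 mod 3 = 2 ✓, 2 mod 13 = 2 ✓.

x ≡ 2 (mod 195).


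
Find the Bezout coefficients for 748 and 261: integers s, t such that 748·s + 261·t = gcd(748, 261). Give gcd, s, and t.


Euclidean algorithm on (748, 261) — divide until remainder is 0:
  748 = 2 · 261 + 226
  261 = 1 · 226 + 35
  226 = 6 · 35 + 16
  35 = 2 · 16 + 3
  16 = 5 · 3 + 1
  3 = 3 · 1 + 0
gcd(748, 261) = 1.
Track Bezout coefficients alongside the remainders: start with r₀ = 748 = a·1 + b·0 (s = 1, t = 0) and r₁ = 261 = a·0 + b·1 (s = 0, t = 1); each new remainder r_{k+1} = r_{k-1} − q_k·r_k inherits s_{k+1} = s_{k-1} − q_k·s_k, t_{k+1} = t_{k-1} − q_k·t_k, so r_k = a·s_k + b·t_k at every step:
  q = 2: r = 226, s = 1 − 2·0 = 1, t = 0 − 2·1 = -2  (check: 748·1 + 261·(-2) = 226)
  q = 1: r = 35, s = 0 − 1·1 = -1, t = 1 − 1·(-2) = 3  (check: 748·(-1) + 261·3 = 35)
  q = 6: r = 16, s = 1 − 6·(-1) = 7, t = -2 − 6·3 = -20  (check: 748·7 + 261·(-20) = 16)
  q = 2: r = 3, s = -1 − 2·7 = -15, t = 3 − 2·(-20) = 43  (check: 748·(-15) + 261·43 = 3)
  q = 5: r = 1, s = 7 − 5·(-15) = 82, t = -20 − 5·43 = -235  (check: 748·82 + 261·(-235) = 1)
The row with r = 1 (the gcd) gives the Bezout coefficients s = 82, t = -235.
Result: 748 · (82) + 261 · (-235) = 1.

gcd(748, 261) = 1; s = 82, t = -235 (check: 748·82 + 261·(-235) = 1).


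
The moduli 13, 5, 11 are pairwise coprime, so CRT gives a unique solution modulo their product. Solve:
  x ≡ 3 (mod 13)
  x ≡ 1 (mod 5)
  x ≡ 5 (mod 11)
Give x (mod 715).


Moduli 13, 5, 11 are pairwise coprime; by CRT there is a unique solution modulo M = 13 · 5 · 11 = 715.
Solve pairwise, accumulating the modulus:
  Start with x ≡ 3 (mod 13).
  Combine with x ≡ 1 (mod 5): since gcd(13, 5) = 1, we get a unique residue mod 65.
    Write x = 3 + 13·t and substitute into x ≡ 1 (mod 5): 13·t ≡ 1 − 3 = -2 (mod 5).
    Reduce coefficients mod 5: 3·t ≡ 3 (mod 5).
    The inverse of 3 mod 5 is 2 (since 3·2 = 6 = 1·5 + 1), so t ≡ 2·3 = 6 ≡ 1 (mod 5).
    Then x = 3 + 13·1 = 16, valid modulo lcm(13, 5) = 65: x ≡ 16 (mod 65).
  Combine with x ≡ 5 (mod 11): since gcd(65, 11) = 1, we get a unique residue mod 715.
    Write x = 16 + 65·t and substitute into x ≡ 5 (mod 11): 65·t ≡ 5 − 16 = -11 (mod 11).
    Reduce coefficients mod 11: 10·t ≡ 0 (mod 11).
    The inverse of 10 mod 11 is 10 (since 10·10 = 100 = 9·11 + 1), so t ≡ 10·0 = 0 ≡ 0 (mod 11).
    Then x = 16 + 65·0 = 16, valid modulo lcm(65, 11) = 715: x ≡ 16 (mod 715).
Verify: 16 mod 13 = 3 ✓, 16 mod 5 = 1 ✓, 16 mod 11 = 5 ✓.

x ≡ 16 (mod 715).


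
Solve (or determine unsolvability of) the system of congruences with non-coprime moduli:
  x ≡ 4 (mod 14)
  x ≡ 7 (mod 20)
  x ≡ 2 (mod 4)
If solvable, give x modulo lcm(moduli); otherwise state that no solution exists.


Moduli 14, 20, 4 are not pairwise coprime, so CRT works modulo lcm(m_i) when all pairwise compatibility conditions hold.
Pairwise compatibility: gcd(m_i, m_j) must divide a_i - a_j for every pair.
Merge one congruence at a time:
  Start: x ≡ 4 (mod 14).
  Combine with x ≡ 7 (mod 20): gcd(14, 20) = 2, and 7 - 4 = 3 is NOT divisible by 2.
    ⇒ system is inconsistent (no integer solution).

No solution (the system is inconsistent).


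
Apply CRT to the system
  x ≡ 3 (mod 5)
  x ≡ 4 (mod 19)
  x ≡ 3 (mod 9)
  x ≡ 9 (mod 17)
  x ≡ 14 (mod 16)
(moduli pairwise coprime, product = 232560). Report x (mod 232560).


Product of moduli M = 5 · 19 · 9 · 17 · 16 = 232560.
Merge one congruence at a time:
  Start: x ≡ 3 (mod 5).
  Combine with x ≡ 4 (mod 19); new modulus lcm = 95.
    Write x = 3 + 5·t and substitute into x ≡ 4 (mod 19): 5·t ≡ 4 − 3 = 1 (mod 19).
    The inverse of 5 mod 19 is 4 (since 5·4 = 20 = 1·19 + 1), so t ≡ 4·1 = 4 ≡ 4 (mod 19).
    Then x = 3 + 5·4 = 23, valid modulo lcm(5, 19) = 95: x ≡ 23 (mod 95).
  Combine with x ≡ 3 (mod 9); new modulus lcm = 855.
    Write x = 23 + 95·t and substitute into x ≡ 3 (mod 9): 95·t ≡ 3 − 23 = -20 (mod 9).
    Reduce coefficients mod 9: 5·t ≡ 7 (mod 9).
    The inverse of 5 mod 9 is 2 (since 5·2 = 10 = 1·9 + 1), so t ≡ 2·7 = 14 ≡ 5 (mod 9).
    Then x = 23 + 95·5 = 498, valid modulo lcm(95, 9) = 855: x ≡ 498 (mod 855).
  Combine with x ≡ 9 (mod 17); new modulus lcm = 14535.
    Write x = 498 + 855·t and substitute into x ≡ 9 (mod 17): 855·t ≡ 9 − 498 = -489 (mod 17).
    Reduce coefficients mod 17: 5·t ≡ 4 (mod 17).
    The inverse of 5 mod 17 is 7 (since 5·7 = 35 = 2·17 + 1), so t ≡ 7·4 = 28 ≡ 11 (mod 17).
    Then x = 498 + 855·11 = 9903, valid modulo lcm(855, 17) = 14535: x ≡ 9903 (mod 14535).
  Combine with x ≡ 14 (mod 16); new modulus lcm = 232560.
    Write x = 9903 + 14535·t and substitute into x ≡ 14 (mod 16): 14535·t ≡ 14 − 9903 = -9889 (mod 16).
    Reduce coefficients mod 16: 7·t ≡ 15 (mod 16).
    The inverse of 7 mod 16 is 7 (since 7·7 = 49 = 3·16 + 1), so t ≡ 7·15 = 105 ≡ 9 (mod 16).
    Then x = 9903 + 14535·9 = 140718, valid modulo lcm(14535, 16) = 232560: x ≡ 140718 (mod 232560).
Verify against each original: 140718 mod 5 = 3, 140718 mod 19 = 4, 140718 mod 9 = 3, 140718 mod 17 = 9, 140718 mod 16 = 14.

x ≡ 140718 (mod 232560).


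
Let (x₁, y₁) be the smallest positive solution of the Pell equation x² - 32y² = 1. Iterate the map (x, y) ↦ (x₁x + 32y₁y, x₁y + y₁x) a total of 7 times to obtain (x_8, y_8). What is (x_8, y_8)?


Step 1: Find the fundamental solution (x₁, y₁) of x² - 32y² = 1.
  Expand √32 as a continued fraction. a₀ = ⌊√32⌋ = 5; iterate m_{k+1} = d_k·a_k − m_k, d_{k+1} = (32 − m_{k+1}²)/d_k, a_{k+1} = ⌊(a₀ + m_{k+1})/d_{k+1}⌋ (starting m₀ = 0, d₀ = 1), with convergents p_k = a_k·p_{k-1} + p_{k-2}, q_k = a_k·q_{k-1} + q_{k-2} (p₋₁ = 1, q₋₁ = 0):
  k = 0: a₀ = 5; p₀/q₀ = 5/1; p₀² − 32·q₀² = 25 − 32 = -7.
  k = 1: m = 5, d = 7, a = ⌊(5 + 5)/7⌋ = 1; p/q = (1·5 + 1)/(1·1 + 0) = 6/1; p² − 32·q² = 36 − 32 = 4.
  k = 2: m = 2, d = 4, a = ⌊(5 + 2)/4⌋ = 1; p/q = (1·6 + 5)/(1·1 + 1) = 11/2; p² − 32·q² = 121 − 128 = -7.
  k = 3: m = 2, d = 7, a = ⌊(5 + 2)/7⌋ = 1; p/q = (1·11 + 6)/(1·2 + 1) = 17/3; p² − 32·q² = 289 − 288 = 1.
  The first convergent with p² − 32·q² = 1 gives the fundamental solution (x₁, y₁) = (17, 3).
Step 2: Apply the recurrence (x_{n+1}, y_{n+1}) = (x₁x_n + 32y₁y_n, x₁y_n + y₁x_n) repeatedly.
  From (x_1, y_1) = (17, 3): x_2 = 17·17 + 32·3·3 = 577; y_2 = 17·3 + 3·17 = 102.
  From (x_2, y_2) = (577, 102): x_3 = 17·577 + 32·3·102 = 19601; y_3 = 17·102 + 3·577 = 3465.
  From (x_3, y_3) = (19601, 3465): x_4 = 17·19601 + 32·3·3465 = 665857; y_4 = 17·3465 + 3·19601 = 117708.
  From (x_4, y_4) = (665857, 117708): x_5 = 17·665857 + 32·3·117708 = 22619537; y_5 = 17·117708 + 3·665857 = 3998607.
  From (x_5, y_5) = (22619537, 3998607): x_6 = 17·22619537 + 32·3·3998607 = 768398401; y_6 = 17·3998607 + 3·22619537 = 135834930.
  From (x_6, y_6) = (768398401, 135834930): x_7 = 17·768398401 + 32·3·135834930 = 26102926097; y_7 = 17·135834930 + 3·768398401 = 4614389013.
  From (x_7, y_7) = (26102926097, 4614389013): x_8 = 17·26102926097 + 32·3·4614389013 = 886731088897; y_8 = 17·4614389013 + 3·26102926097 = 156753391512.
Step 3: Verify x_8² - 32·y_8² = 786292024016459316676609 - 786292024016459316676608 = 1 (should be 1). ✓

(x_1, y_1) = (17, 3); (x_8, y_8) = (886731088897, 156753391512).


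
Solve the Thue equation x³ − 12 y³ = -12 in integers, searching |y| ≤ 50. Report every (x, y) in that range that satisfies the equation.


The equation is x³ - 12y³ = -12. For fixed y, x³ = 12·y³ − 12, so a solution requires the RHS to be a perfect cube.
Strategy: iterate y from -50 to 50, compute RHS = 12·y³ − 12, and check whether it is a (positive or negative) perfect cube.
Check small values of y:
  y = 0: RHS = -12 is not a perfect cube.
  y = 1: RHS = 0 = (0)³ ⇒ x = 0 works.
  y = -1: RHS = -24 is not a perfect cube.
  y = 2: RHS = 84 is not a perfect cube.
  y = -2: RHS = -108 is not a perfect cube.
  y = 3: RHS = 312 is not a perfect cube.
  y = -3: RHS = -336 is not a perfect cube.
Continuing the search up to |y| = 50 finds no further solutions beyond those listed.
Collected solutions: (0, 1).

Solutions (with |y| ≤ 50): (0, 1).


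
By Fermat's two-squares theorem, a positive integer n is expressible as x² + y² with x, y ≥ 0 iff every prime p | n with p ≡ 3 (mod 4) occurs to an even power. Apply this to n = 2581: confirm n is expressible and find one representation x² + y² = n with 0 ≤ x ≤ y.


Step 1: Factor n = 2581 = 29 · 89.
Step 2: Check the mod-4 condition on each prime factor: 29 ≡ 1 (mod 4), exponent 1; 89 ≡ 1 (mod 4), exponent 1.
All primes ≡ 3 (mod 4) appear to even exponent (or don't appear), so by the two-squares theorem n IS expressible as a sum of two squares.
Step 3: Build a representation. Here n = 29 · 89 is a product of primes ≡ 1 (mod 4). Each prime p ≡ 1 (mod 4) is itself a sum of two squares; find a² by testing p − a² for a perfect square:
  29: 29 − 1² = 28, 29 − 2² = 25 = 5² ⇒ 29 = 2² + 5².
  89: 89 − 1² = 88, 89 − 2² = 85, 89 − 3² = 80, 89 − 4² = 73, 89 − 5² = 64 = 8² ⇒ 89 = 5² + 8².
  Combine using the Brahmagupta–Fibonacci identity (a² + b²)(c² + d²) = (ac − bd)² + (ad + bc)² = (ac + bd)² + (ad − bc)²:
  29 · 89 = 2581: from (2² + 5²)(5² + 8²), take (2·5 − 5·8, 2·8 + 5·5) = (10 − 40, 16 + 25) = (-30, 41); dropping signs (only squares matter) gives (30, 41); check 30² + 41² = 900 + 1681 = 2581 ✓.
Step 4: Order so x ≤ y and verify: 30² + 41² = 900 + 1681 = 2581 = n. ✓

n = 2581 = 30² + 41² (one valid representation with x ≤ y).


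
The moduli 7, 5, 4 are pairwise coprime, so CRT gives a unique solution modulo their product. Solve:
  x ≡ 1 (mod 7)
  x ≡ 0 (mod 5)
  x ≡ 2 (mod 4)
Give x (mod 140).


Moduli 7, 5, 4 are pairwise coprime; by CRT there is a unique solution modulo M = 7 · 5 · 4 = 140.
Solve pairwise, accumulating the modulus:
  Start with x ≡ 1 (mod 7).
  Combine with x ≡ 0 (mod 5): since gcd(7, 5) = 1, we get a unique residue mod 35.
    Write x = 1 + 7·t and substitute into x ≡ 0 (mod 5): 7·t ≡ 0 − 1 = -1 (mod 5).
    Reduce coefficients mod 5: 2·t ≡ 4 (mod 5).
    The inverse of 2 mod 5 is 3 (since 2·3 = 6 = 1·5 + 1), so t ≡ 3·4 = 12 ≡ 2 (mod 5).
    Then x = 1 + 7·2 = 15, valid modulo lcm(7, 5) = 35: x ≡ 15 (mod 35).
  Combine with x ≡ 2 (mod 4): since gcd(35, 4) = 1, we get a unique residue mod 140.
    Write x = 15 + 35·t and substitute into x ≡ 2 (mod 4): 35·t ≡ 2 − 15 = -13 (mod 4).
    Reduce coefficients mod 4: 3·t ≡ 3 (mod 4).
    The inverse of 3 mod 4 is 3 (since 3·3 = 9 = 2·4 + 1), so t ≡ 3·3 = 9 ≡ 1 (mod 4).
    Then x = 15 + 35·1 = 50, valid modulo lcm(35, 4) = 140: x ≡ 50 (mod 140).
Verify: 50 mod 7 = 1 ✓, 50 mod 5 = 0 ✓, 50 mod 4 = 2 ✓.

x ≡ 50 (mod 140).


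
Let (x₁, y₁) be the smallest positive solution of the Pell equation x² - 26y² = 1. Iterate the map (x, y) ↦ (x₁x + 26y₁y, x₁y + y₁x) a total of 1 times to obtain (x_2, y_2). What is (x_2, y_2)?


Step 1: Find the fundamental solution (x₁, y₁) of x² - 26y² = 1.
  Expand √26 as a continued fraction. a₀ = ⌊√26⌋ = 5; iterate m_{k+1} = d_k·a_k − m_k, d_{k+1} = (26 − m_{k+1}²)/d_k, a_{k+1} = ⌊(a₀ + m_{k+1})/d_{k+1}⌋ (starting m₀ = 0, d₀ = 1), with convergents p_k = a_k·p_{k-1} + p_{k-2}, q_k = a_k·q_{k-1} + q_{k-2} (p₋₁ = 1, q₋₁ = 0):
  k = 0: a₀ = 5; p₀/q₀ = 5/1; p₀² − 26·q₀² = 25 − 26 = -1.
  k = 1: m = 5, d = 1, a = ⌊(5 + 5)/1⌋ = 10; p/q = (10·5 + 1)/(10·1 + 0) = 51/10; p² − 26·q² = 2601 − 2600 = 1.
  The first convergent with p² − 26·q² = 1 gives the fundamental solution (x₁, y₁) = (51, 10).
Step 2: Apply the recurrence (x_{n+1}, y_{n+1}) = (x₁x_n + 26y₁y_n, x₁y_n + y₁x_n) repeatedly.
  From (x_1, y_1) = (51, 10): x_2 = 51·51 + 26·10·10 = 5201; y_2 = 51·10 + 10·51 = 1020.
Step 3: Verify x_2² - 26·y_2² = 27050401 - 27050400 = 1 (should be 1). ✓

(x_1, y_1) = (51, 10); (x_2, y_2) = (5201, 1020).


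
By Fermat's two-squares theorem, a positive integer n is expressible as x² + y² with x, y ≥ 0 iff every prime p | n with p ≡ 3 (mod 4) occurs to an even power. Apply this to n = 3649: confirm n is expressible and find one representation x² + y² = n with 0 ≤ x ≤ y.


Step 1: Factor n = 3649 = 41 · 89.
Step 2: Check the mod-4 condition on each prime factor: 41 ≡ 1 (mod 4), exponent 1; 89 ≡ 1 (mod 4), exponent 1.
All primes ≡ 3 (mod 4) appear to even exponent (or don't appear), so by the two-squares theorem n IS expressible as a sum of two squares.
Step 3: Build a representation. Here n = 41 · 89 is a product of primes ≡ 1 (mod 4). Each prime p ≡ 1 (mod 4) is itself a sum of two squares; find a² by testing p − a² for a perfect square:
  41: 41 − 1² = 40, 41 − 2² = 37, 41 − 3² = 32, 41 − 4² = 25 = 5² ⇒ 41 = 4² + 5².
  89: 89 − 1² = 88, 89 − 2² = 85, 89 − 3² = 80, 89 − 4² = 73, 89 − 5² = 64 = 8² ⇒ 89 = 5² + 8².
  Combine using the Brahmagupta–Fibonacci identity (a² + b²)(c² + d²) = (ac − bd)² + (ad + bc)² = (ac + bd)² + (ad − bc)²:
  41 · 89 = 3649: from (4² + 5²)(5² + 8²), take (4·5 − 5·8, 4·8 + 5·5) = (20 − 40, 32 + 25) = (-20, 57); dropping signs (only squares matter) gives (20, 57); check 20² + 57² = 400 + 3249 = 3649 ✓.
Step 4: Order so x ≤ y and verify: 20² + 57² = 400 + 3249 = 3649 = n. ✓

n = 3649 = 20² + 57² (one valid representation with x ≤ y).


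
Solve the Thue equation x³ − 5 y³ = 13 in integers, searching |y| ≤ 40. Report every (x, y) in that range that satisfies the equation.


The equation is x³ - 5y³ = 13. For fixed y, x³ = 5·y³ + 13, so a solution requires the RHS to be a perfect cube.
Strategy: iterate y from -40 to 40, compute RHS = 5·y³ + 13, and check whether it is a (positive or negative) perfect cube.
Check small values of y:
  y = 0: RHS = 13 is not a perfect cube.
  y = 1: RHS = 18 is not a perfect cube.
  y = -1: RHS = 8 = (2)³ ⇒ x = 2 works.
  y = 2: RHS = 53 is not a perfect cube.
  y = -2: RHS = -27 = (-3)³ ⇒ x = -3 works.
  y = 3: RHS = 148 is not a perfect cube.
  y = -3: RHS = -122 is not a perfect cube.
Continuing, at y = 7: RHS = 1728 = (12)³ ⇒ x = 12 works.
Searching the remaining y in |y| ≤ 40 finds no further solutions.
Collected solutions: (2, -1), (-3, -2), (12, 7).

Solutions (with |y| ≤ 40): (2, -1), (-3, -2), (12, 7).


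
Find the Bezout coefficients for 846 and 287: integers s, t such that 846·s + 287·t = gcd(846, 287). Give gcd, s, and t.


Euclidean algorithm on (846, 287) — divide until remainder is 0:
  846 = 2 · 287 + 272
  287 = 1 · 272 + 15
  272 = 18 · 15 + 2
  15 = 7 · 2 + 1
  2 = 2 · 1 + 0
gcd(846, 287) = 1.
Track Bezout coefficients alongside the remainders: start with r₀ = 846 = a·1 + b·0 (s = 1, t = 0) and r₁ = 287 = a·0 + b·1 (s = 0, t = 1); each new remainder r_{k+1} = r_{k-1} − q_k·r_k inherits s_{k+1} = s_{k-1} − q_k·s_k, t_{k+1} = t_{k-1} − q_k·t_k, so r_k = a·s_k + b·t_k at every step:
  q = 2: r = 272, s = 1 − 2·0 = 1, t = 0 − 2·1 = -2  (check: 846·1 + 287·(-2) = 272)
  q = 1: r = 15, s = 0 − 1·1 = -1, t = 1 − 1·(-2) = 3  (check: 846·(-1) + 287·3 = 15)
  q = 18: r = 2, s = 1 − 18·(-1) = 19, t = -2 − 18·3 = -56  (check: 846·19 + 287·(-56) = 2)
  q = 7: r = 1, s = -1 − 7·19 = -134, t = 3 − 7·(-56) = 395  (check: 846·(-134) + 287·395 = 1)
The row with r = 1 (the gcd) gives the Bezout coefficients s = -134, t = 395.
Result: 846 · (-134) + 287 · (395) = 1.

gcd(846, 287) = 1; s = -134, t = 395 (check: 846·(-134) + 287·395 = 1).


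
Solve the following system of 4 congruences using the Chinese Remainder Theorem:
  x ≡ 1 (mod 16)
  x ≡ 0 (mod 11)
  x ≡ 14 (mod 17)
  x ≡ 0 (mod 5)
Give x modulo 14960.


Product of moduli M = 16 · 11 · 17 · 5 = 14960.
Merge one congruence at a time:
  Start: x ≡ 1 (mod 16).
  Combine with x ≡ 0 (mod 11); new modulus lcm = 176.
    Write x = 1 + 16·t and substitute into x ≡ 0 (mod 11): 16·t ≡ 0 − 1 = -1 (mod 11).
    Reduce coefficients mod 11: 5·t ≡ 10 (mod 11).
    The inverse of 5 mod 11 is 9 (since 5·9 = 45 = 4·11 + 1), so t ≡ 9·10 = 90 ≡ 2 (mod 11).
    Then x = 1 + 16·2 = 33, valid modulo lcm(16, 11) = 176: x ≡ 33 (mod 176).
  Combine with x ≡ 14 (mod 17); new modulus lcm = 2992.
    Write x = 33 + 176·t and substitute into x ≡ 14 (mod 17): 176·t ≡ 14 − 33 = -19 (mod 17).
    Reduce coefficients mod 17: 6·t ≡ 15 (mod 17).
    The inverse of 6 mod 17 is 3 (since 6·3 = 18 = 1·17 + 1), so t ≡ 3·15 = 45 ≡ 11 (mod 17).
    Then x = 33 + 176·11 = 1969, valid modulo lcm(176, 17) = 2992: x ≡ 1969 (mod 2992).
  Combine with x ≡ 0 (mod 5); new modulus lcm = 14960.
    Write x = 1969 + 2992·t and substitute into x ≡ 0 (mod 5): 2992·t ≡ 0 − 1969 = -1969 (mod 5).
    Reduce coefficients mod 5: 2·t ≡ 1 (mod 5).
    The inverse of 2 mod 5 is 3 (since 2·3 = 6 = 1·5 + 1), so t ≡ 3·1 = 3 ≡ 3 (mod 5).
    Then x = 1969 + 2992·3 = 10945, valid modulo lcm(2992, 5) = 14960: x ≡ 10945 (mod 14960).
Verify against each original: 10945 mod 16 = 1, 10945 mod 11 = 0, 10945 mod 17 = 14, 10945 mod 5 = 0.

x ≡ 10945 (mod 14960).


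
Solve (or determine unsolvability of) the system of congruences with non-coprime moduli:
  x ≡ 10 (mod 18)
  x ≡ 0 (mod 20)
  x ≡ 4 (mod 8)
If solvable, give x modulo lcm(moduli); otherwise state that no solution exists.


Moduli 18, 20, 8 are not pairwise coprime, so CRT works modulo lcm(m_i) when all pairwise compatibility conditions hold.
Pairwise compatibility: gcd(m_i, m_j) must divide a_i - a_j for every pair.
Merge one congruence at a time:
  Start: x ≡ 10 (mod 18).
  Combine with x ≡ 0 (mod 20): gcd(18, 20) = 2; 0 - 10 = -10, which IS divisible by 2, so compatible.
    Write x = 10 + 18·t and substitute into x ≡ 0 (mod 20): 18·t ≡ 0 − 10 = -10 (mod 20).
    Divide the congruence (and modulus) by g = 2: 9·t ≡ -5 (mod 10).
    Reduce coefficients mod 10: 9·t ≡ 5 (mod 10).
    The inverse of 9 mod 10 is 9 (since 9·9 = 81 = 8·10 + 1), so t ≡ 9·5 = 45 ≡ 5 (mod 10).
    Then x = 10 + 18·5 = 100, valid modulo lcm(18, 20) = 180: x ≡ 100 (mod 180).
  Combine with x ≡ 4 (mod 8): gcd(180, 8) = 4; 4 - 100 = -96, which IS divisible by 4, so compatible.
    Write x = 100 + 180·t and substitute into x ≡ 4 (mod 8): 180·t ≡ 4 − 100 = -96 (mod 8).
    Divide the congruence (and modulus) by g = 4: 45·t ≡ -24 (mod 2).
    Reduce coefficients mod 2: 1·t ≡ 0 (mod 2).
    So t ≡ 0 (mod 2).
    Then x = 100 + 180·0 = 100, valid modulo lcm(180, 8) = 360: x ≡ 100 (mod 360).
Verify: 100 mod 18 = 10, 100 mod 20 = 0, 100 mod 8 = 4.

x ≡ 100 (mod 360).


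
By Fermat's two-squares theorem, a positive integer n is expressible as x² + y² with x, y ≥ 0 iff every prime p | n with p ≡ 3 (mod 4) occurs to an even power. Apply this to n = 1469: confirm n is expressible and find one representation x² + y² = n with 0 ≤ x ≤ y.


Step 1: Factor n = 1469 = 13 · 113.
Step 2: Check the mod-4 condition on each prime factor: 13 ≡ 1 (mod 4), exponent 1; 113 ≡ 1 (mod 4), exponent 1.
All primes ≡ 3 (mod 4) appear to even exponent (or don't appear), so by the two-squares theorem n IS expressible as a sum of two squares.
Step 3: Build a representation. Here n = 13 · 113 is a product of primes ≡ 1 (mod 4). Each prime p ≡ 1 (mod 4) is itself a sum of two squares; find a² by testing p − a² for a perfect square:
  13: 13 − 1² = 12, 13 − 2² = 9 = 3² ⇒ 13 = 2² + 3².
  113: 113 − 1² = 112, 113 − 2² = 109, 113 − 3² = 104, 113 − 4² = 97, 113 − 5² = 88, 113 − 6² = 77, 113 − 7² = 64 = 8² ⇒ 113 = 7² + 8².
  Combine using the Brahmagupta–Fibonacci identity (a² + b²)(c² + d²) = (ac − bd)² + (ad + bc)² = (ac + bd)² + (ad − bc)²:
  13 · 113 = 1469: from (2² + 3²)(7² + 8²), take (2·7 − 3·8, 2·8 + 3·7) = (14 − 24, 16 + 21) = (-10, 37); dropping signs (only squares matter) gives (10, 37); check 10² + 37² = 100 + 1369 = 1469 ✓.
Step 4: Order so x ≤ y and verify: 10² + 37² = 100 + 1369 = 1469 = n. ✓

n = 1469 = 10² + 37² (one valid representation with x ≤ y).


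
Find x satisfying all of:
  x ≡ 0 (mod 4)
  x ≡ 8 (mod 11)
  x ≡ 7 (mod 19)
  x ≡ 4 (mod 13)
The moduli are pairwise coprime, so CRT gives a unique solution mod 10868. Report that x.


Product of moduli M = 4 · 11 · 19 · 13 = 10868.
Merge one congruence at a time:
  Start: x ≡ 0 (mod 4).
  Combine with x ≡ 8 (mod 11); new modulus lcm = 44.
    Write x = 0 + 4·t and substitute into x ≡ 8 (mod 11): 4·t ≡ 8 − 0 = 8 (mod 11).
    The inverse of 4 mod 11 is 3 (since 4·3 = 12 = 1·11 + 1), so t ≡ 3·8 = 24 ≡ 2 (mod 11).
    Then x = 0 + 4·2 = 8, valid modulo lcm(4, 11) = 44: x ≡ 8 (mod 44).
  Combine with x ≡ 7 (mod 19); new modulus lcm = 836.
    Write x = 8 + 44·t and substitute into x ≡ 7 (mod 19): 44·t ≡ 7 − 8 = -1 (mod 19).
    Reduce coefficients mod 19: 6·t ≡ 18 (mod 19).
    The inverse of 6 mod 19 is 16 (since 6·16 = 96 = 5·19 + 1), so t ≡ 16·18 = 288 ≡ 3 (mod 19).
    Then x = 8 + 44·3 = 140, valid modulo lcm(44, 19) = 836: x ≡ 140 (mod 836).
  Combine with x ≡ 4 (mod 13); new modulus lcm = 10868.
    Write x = 140 + 836·t and substitute into x ≡ 4 (mod 13): 836·t ≡ 4 − 140 = -136 (mod 13).
    Reduce coefficients mod 13: 4·t ≡ 7 (mod 13).
    The inverse of 4 mod 13 is 10 (since 4·10 = 40 = 3·13 + 1), so t ≡ 10·7 = 70 ≡ 5 (mod 13).
    Then x = 140 + 836·5 = 4320, valid modulo lcm(836, 13) = 10868: x ≡ 4320 (mod 10868).
Verify against each original: 4320 mod 4 = 0, 4320 mod 11 = 8, 4320 mod 19 = 7, 4320 mod 13 = 4.

x ≡ 4320 (mod 10868).


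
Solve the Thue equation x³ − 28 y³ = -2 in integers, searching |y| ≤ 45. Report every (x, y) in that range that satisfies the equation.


The equation is x³ - 28y³ = -2. For fixed y, x³ = 28·y³ − 2, so a solution requires the RHS to be a perfect cube.
Strategy: iterate y from -45 to 45, compute RHS = 28·y³ − 2, and check whether it is a (positive or negative) perfect cube.
Check small values of y:
  y = 0: RHS = -2 is not a perfect cube.
  y = 1: RHS = 26 is not a perfect cube.
  y = -1: RHS = -30 is not a perfect cube.
  y = 2: RHS = 222 is not a perfect cube.
  y = -2: RHS = -226 is not a perfect cube.
  y = 3: RHS = 754 is not a perfect cube.
  y = -3: RHS = -758 is not a perfect cube.
Continuing the search up to |y| = 45 finds no solutions either.
No (x, y) in the scanned range satisfies the equation.

No integer solutions with |y| ≤ 45.


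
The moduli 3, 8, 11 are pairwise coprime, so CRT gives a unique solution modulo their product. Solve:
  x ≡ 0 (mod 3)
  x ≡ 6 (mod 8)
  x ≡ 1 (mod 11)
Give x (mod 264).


Moduli 3, 8, 11 are pairwise coprime; by CRT there is a unique solution modulo M = 3 · 8 · 11 = 264.
Solve pairwise, accumulating the modulus:
  Start with x ≡ 0 (mod 3).
  Combine with x ≡ 6 (mod 8): since gcd(3, 8) = 1, we get a unique residue mod 24.
    Write x = 0 + 3·t and substitute into x ≡ 6 (mod 8): 3·t ≡ 6 − 0 = 6 (mod 8).
    The inverse of 3 mod 8 is 3 (since 3·3 = 9 = 1·8 + 1), so t ≡ 3·6 = 18 ≡ 2 (mod 8).
    Then x = 0 + 3·2 = 6, valid modulo lcm(3, 8) = 24: x ≡ 6 (mod 24).
  Combine with x ≡ 1 (mod 11): since gcd(24, 11) = 1, we get a unique residue mod 264.
    Write x = 6 + 24·t and substitute into x ≡ 1 (mod 11): 24·t ≡ 1 − 6 = -5 (mod 11).
    Reduce coefficients mod 11: 2·t ≡ 6 (mod 11).
    The inverse of 2 mod 11 is 6 (since 2·6 = 12 = 1·11 + 1), so t ≡ 6·6 = 36 ≡ 3 (mod 11).
    Then x = 6 + 24·3 = 78, valid modulo lcm(24, 11) = 264: x ≡ 78 (mod 264).
Verify: 78 mod 3 = 0 ✓, 78 mod 8 = 6 ✓, 78 mod 11 = 1 ✓.

x ≡ 78 (mod 264).


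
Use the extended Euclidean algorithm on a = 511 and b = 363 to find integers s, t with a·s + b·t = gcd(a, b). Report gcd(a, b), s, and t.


Euclidean algorithm on (511, 363) — divide until remainder is 0:
  511 = 1 · 363 + 148
  363 = 2 · 148 + 67
  148 = 2 · 67 + 14
  67 = 4 · 14 + 11
  14 = 1 · 11 + 3
  11 = 3 · 3 + 2
  3 = 1 · 2 + 1
  2 = 2 · 1 + 0
gcd(511, 363) = 1.
Track Bezout coefficients alongside the remainders: start with r₀ = 511 = a·1 + b·0 (s = 1, t = 0) and r₁ = 363 = a·0 + b·1 (s = 0, t = 1); each new remainder r_{k+1} = r_{k-1} − q_k·r_k inherits s_{k+1} = s_{k-1} − q_k·s_k, t_{k+1} = t_{k-1} − q_k·t_k, so r_k = a·s_k + b·t_k at every step:
  q = 1: r = 148, s = 1 − 1·0 = 1, t = 0 − 1·1 = -1  (check: 511·1 + 363·(-1) = 148)
  q = 2: r = 67, s = 0 − 2·1 = -2, t = 1 − 2·(-1) = 3  (check: 511·(-2) + 363·3 = 67)
  q = 2: r = 14, s = 1 − 2·(-2) = 5, t = -1 − 2·3 = -7  (check: 511·5 + 363·(-7) = 14)
  q = 4: r = 11, s = -2 − 4·5 = -22, t = 3 − 4·(-7) = 31  (check: 511·(-22) + 363·31 = 11)
  q = 1: r = 3, s = 5 − 1·(-22) = 27, t = -7 − 1·31 = -38  (check: 511·27 + 363·(-38) = 3)
  q = 3: r = 2, s = -22 − 3·27 = -103, t = 31 − 3·(-38) = 145  (check: 511·(-103) + 363·145 = 2)
  q = 1: r = 1, s = 27 − 1·(-103) = 130, t = -38 − 1·145 = -183  (check: 511·130 + 363·(-183) = 1)
The row with r = 1 (the gcd) gives the Bezout coefficients s = 130, t = -183.
Result: 511 · (130) + 363 · (-183) = 1.

gcd(511, 363) = 1; s = 130, t = -183 (check: 511·130 + 363·(-183) = 1).


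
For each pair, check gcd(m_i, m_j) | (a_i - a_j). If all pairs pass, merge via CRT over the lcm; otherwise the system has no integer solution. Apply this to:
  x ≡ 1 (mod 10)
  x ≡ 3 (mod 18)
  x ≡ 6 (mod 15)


Moduli 10, 18, 15 are not pairwise coprime, so CRT works modulo lcm(m_i) when all pairwise compatibility conditions hold.
Pairwise compatibility: gcd(m_i, m_j) must divide a_i - a_j for every pair.
Merge one congruence at a time:
  Start: x ≡ 1 (mod 10).
  Combine with x ≡ 3 (mod 18): gcd(10, 18) = 2; 3 - 1 = 2, which IS divisible by 2, so compatible.
    Write x = 1 + 10·t and substitute into x ≡ 3 (mod 18): 10·t ≡ 3 − 1 = 2 (mod 18).
    Divide the congruence (and modulus) by g = 2: 5·t ≡ 1 (mod 9).
    The inverse of 5 mod 9 is 2 (since 5·2 = 10 = 1·9 + 1), so t ≡ 2·1 = 2 ≡ 2 (mod 9).
    Then x = 1 + 10·2 = 21, valid modulo lcm(10, 18) = 90: x ≡ 21 (mod 90).
  Combine with x ≡ 6 (mod 15): gcd(90, 15) = 15; 6 - 21 = -15, which IS divisible by 15, so compatible.
    Write x = 21 + 90·t and substitute into x ≡ 6 (mod 15): 90·t ≡ 6 − 21 = -15 (mod 15).
    Divide the congruence (and modulus) by g = 15: 6·t ≡ -1 (mod 1).
    Modulo 1 every t works; take t = 0.
    Then x = 21 + 90·0 = 21, valid modulo lcm(90, 15) = 90: x ≡ 21 (mod 90).
Verify: 21 mod 10 = 1, 21 mod 18 = 3, 21 mod 15 = 6.

x ≡ 21 (mod 90).


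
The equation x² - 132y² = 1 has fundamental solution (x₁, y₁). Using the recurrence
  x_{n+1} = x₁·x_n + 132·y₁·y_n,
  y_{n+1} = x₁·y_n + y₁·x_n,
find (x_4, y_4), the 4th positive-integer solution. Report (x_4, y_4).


Step 1: Find the fundamental solution (x₁, y₁) of x² - 132y² = 1.
  Expand √132 as a continued fraction. a₀ = ⌊√132⌋ = 11; iterate m_{k+1} = d_k·a_k − m_k, d_{k+1} = (132 − m_{k+1}²)/d_k, a_{k+1} = ⌊(a₀ + m_{k+1})/d_{k+1}⌋ (starting m₀ = 0, d₀ = 1), with convergents p_k = a_k·p_{k-1} + p_{k-2}, q_k = a_k·q_{k-1} + q_{k-2} (p₋₁ = 1, q₋₁ = 0):
  k = 0: a₀ = 11; p₀/q₀ = 11/1; p₀² − 132·q₀² = 121 − 132 = -11.
  k = 1: m = 11, d = 11, a = ⌊(11 + 11)/11⌋ = 2; p/q = (2·11 + 1)/(2·1 + 0) = 23/2; p² − 132·q² = 529 − 528 = 1.
  The first convergent with p² − 132·q² = 1 gives the fundamental solution (x₁, y₁) = (23, 2).
Step 2: Apply the recurrence (x_{n+1}, y_{n+1}) = (x₁x_n + 132y₁y_n, x₁y_n + y₁x_n) repeatedly.
  From (x_1, y_1) = (23, 2): x_2 = 23·23 + 132·2·2 = 1057; y_2 = 23·2 + 2·23 = 92.
  From (x_2, y_2) = (1057, 92): x_3 = 23·1057 + 132·2·92 = 48599; y_3 = 23·92 + 2·1057 = 4230.
  From (x_3, y_3) = (48599, 4230): x_4 = 23·48599 + 132·2·4230 = 2234497; y_4 = 23·4230 + 2·48599 = 194488.
Step 3: Verify x_4² - 132·y_4² = 4992976843009 - 4992976843008 = 1 (should be 1). ✓

(x_1, y_1) = (23, 2); (x_4, y_4) = (2234497, 194488).


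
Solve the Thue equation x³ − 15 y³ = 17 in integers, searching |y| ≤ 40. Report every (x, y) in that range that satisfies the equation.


The equation is x³ - 15y³ = 17. For fixed y, x³ = 15·y³ + 17, so a solution requires the RHS to be a perfect cube.
Strategy: iterate y from -40 to 40, compute RHS = 15·y³ + 17, and check whether it is a (positive or negative) perfect cube.
Check small values of y:
  y = 0: RHS = 17 is not a perfect cube.
  y = 1: RHS = 32 is not a perfect cube.
  y = -1: RHS = 2 is not a perfect cube.
  y = 2: RHS = 137 is not a perfect cube.
  y = -2: RHS = -103 is not a perfect cube.
  y = 3: RHS = 422 is not a perfect cube.
  y = -3: RHS = -388 is not a perfect cube.
Continuing the search up to |y| = 40 finds no solutions either.
No (x, y) in the scanned range satisfies the equation.

No integer solutions with |y| ≤ 40.


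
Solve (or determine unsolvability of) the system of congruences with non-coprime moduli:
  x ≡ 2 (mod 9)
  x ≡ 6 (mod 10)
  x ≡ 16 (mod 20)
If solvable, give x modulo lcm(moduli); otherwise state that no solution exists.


Moduli 9, 10, 20 are not pairwise coprime, so CRT works modulo lcm(m_i) when all pairwise compatibility conditions hold.
Pairwise compatibility: gcd(m_i, m_j) must divide a_i - a_j for every pair.
Merge one congruence at a time:
  Start: x ≡ 2 (mod 9).
  Combine with x ≡ 6 (mod 10): gcd(9, 10) = 1; 6 - 2 = 4, which IS divisible by 1, so compatible.
    Write x = 2 + 9·t and substitute into x ≡ 6 (mod 10): 9·t ≡ 6 − 2 = 4 (mod 10).
    The inverse of 9 mod 10 is 9 (since 9·9 = 81 = 8·10 + 1), so t ≡ 9·4 = 36 ≡ 6 (mod 10).
    Then x = 2 + 9·6 = 56, valid modulo lcm(9, 10) = 90: x ≡ 56 (mod 90).
  Combine with x ≡ 16 (mod 20): gcd(90, 20) = 10; 16 - 56 = -40, which IS divisible by 10, so compatible.
    Write x = 56 + 90·t and substitute into x ≡ 16 (mod 20): 90·t ≡ 16 − 56 = -40 (mod 20).
    Divide the congruence (and modulus) by g = 10: 9·t ≡ -4 (mod 2).
    Reduce coefficients mod 2: 1·t ≡ 0 (mod 2).
    So t ≡ 0 (mod 2).
    Then x = 56 + 90·0 = 56, valid modulo lcm(90, 20) = 180: x ≡ 56 (mod 180).
Verify: 56 mod 9 = 2, 56 mod 10 = 6, 56 mod 20 = 16.

x ≡ 56 (mod 180).


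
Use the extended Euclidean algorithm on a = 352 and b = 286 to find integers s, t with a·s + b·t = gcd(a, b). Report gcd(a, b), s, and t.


Euclidean algorithm on (352, 286) — divide until remainder is 0:
  352 = 1 · 286 + 66
  286 = 4 · 66 + 22
  66 = 3 · 22 + 0
gcd(352, 286) = 22.
Track Bezout coefficients alongside the remainders: start with r₀ = 352 = a·1 + b·0 (s = 1, t = 0) and r₁ = 286 = a·0 + b·1 (s = 0, t = 1); each new remainder r_{k+1} = r_{k-1} − q_k·r_k inherits s_{k+1} = s_{k-1} − q_k·s_k, t_{k+1} = t_{k-1} − q_k·t_k, so r_k = a·s_k + b·t_k at every step:
  q = 1: r = 66, s = 1 − 1·0 = 1, t = 0 − 1·1 = -1  (check: 352·1 + 286·(-1) = 66)
  q = 4: r = 22, s = 0 − 4·1 = -4, t = 1 − 4·(-1) = 5  (check: 352·(-4) + 286·5 = 22)
The row with r = 22 (the gcd) gives the Bezout coefficients s = -4, t = 5.
Result: 352 · (-4) + 286 · (5) = 22.

gcd(352, 286) = 22; s = -4, t = 5 (check: 352·(-4) + 286·5 = 22).


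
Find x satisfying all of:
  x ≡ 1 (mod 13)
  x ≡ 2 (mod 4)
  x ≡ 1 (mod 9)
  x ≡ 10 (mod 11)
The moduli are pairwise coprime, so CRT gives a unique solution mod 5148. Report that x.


Product of moduli M = 13 · 4 · 9 · 11 = 5148.
Merge one congruence at a time:
  Start: x ≡ 1 (mod 13).
  Combine with x ≡ 2 (mod 4); new modulus lcm = 52.
    Write x = 1 + 13·t and substitute into x ≡ 2 (mod 4): 13·t ≡ 2 − 1 = 1 (mod 4).
    Reduce coefficients mod 4: 1·t ≡ 1 (mod 4).
    So t ≡ 1 (mod 4).
    Then x = 1 + 13·1 = 14, valid modulo lcm(13, 4) = 52: x ≡ 14 (mod 52).
  Combine with x ≡ 1 (mod 9); new modulus lcm = 468.
    Write x = 14 + 52·t and substitute into x ≡ 1 (mod 9): 52·t ≡ 1 − 14 = -13 (mod 9).
    Reduce coefficients mod 9: 7·t ≡ 5 (mod 9).
    The inverse of 7 mod 9 is 4 (since 7·4 = 28 = 3·9 + 1), so t ≡ 4·5 = 20 ≡ 2 (mod 9).
    Then x = 14 + 52·2 = 118, valid modulo lcm(52, 9) = 468: x ≡ 118 (mod 468).
  Combine with x ≡ 10 (mod 11); new modulus lcm = 5148.
    Write x = 118 + 468·t and substitute into x ≡ 10 (mod 11): 468·t ≡ 10 − 118 = -108 (mod 11).
    Reduce coefficients mod 11: 6·t ≡ 2 (mod 11).
    The inverse of 6 mod 11 is 2 (since 6·2 = 12 = 1·11 + 1), so t ≡ 2·2 = 4 ≡ 4 (mod 11).
    Then x = 118 + 468·4 = 1990, valid modulo lcm(468, 11) = 5148: x ≡ 1990 (mod 5148).
Verify against each original: 1990 mod 13 = 1, 1990 mod 4 = 2, 1990 mod 9 = 1, 1990 mod 11 = 10.

x ≡ 1990 (mod 5148).


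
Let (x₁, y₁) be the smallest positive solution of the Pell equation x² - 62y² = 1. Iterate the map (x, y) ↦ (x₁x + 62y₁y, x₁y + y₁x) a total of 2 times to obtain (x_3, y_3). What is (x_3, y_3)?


Step 1: Find the fundamental solution (x₁, y₁) of x² - 62y² = 1.
  Expand √62 as a continued fraction. a₀ = ⌊√62⌋ = 7; iterate m_{k+1} = d_k·a_k − m_k, d_{k+1} = (62 − m_{k+1}²)/d_k, a_{k+1} = ⌊(a₀ + m_{k+1})/d_{k+1}⌋ (starting m₀ = 0, d₀ = 1), with convergents p_k = a_k·p_{k-1} + p_{k-2}, q_k = a_k·q_{k-1} + q_{k-2} (p₋₁ = 1, q₋₁ = 0):
  k = 0: a₀ = 7; p₀/q₀ = 7/1; p₀² − 62·q₀² = 49 − 62 = -13.
  k = 1: m = 7, d = 13, a = ⌊(7 + 7)/13⌋ = 1; p/q = (1·7 + 1)/(1·1 + 0) = 8/1; p² − 62·q² = 64 − 62 = 2.
  k = 2: m = 6, d = 2, a = ⌊(7 + 6)/2⌋ = 6; p/q = (6·8 + 7)/(6·1 + 1) = 55/7; p² − 62·q² = 3025 − 3038 = -13.
  k = 3: m = 6, d = 13, a = ⌊(7 + 6)/13⌋ = 1; p/q = (1·55 + 8)/(1·7 + 1) = 63/8; p² − 62·q² = 3969 − 3968 = 1.
  The first convergent with p² − 62·q² = 1 gives the fundamental solution (x₁, y₁) = (63, 8).
Step 2: Apply the recurrence (x_{n+1}, y_{n+1}) = (x₁x_n + 62y₁y_n, x₁y_n + y₁x_n) repeatedly.
  From (x_1, y_1) = (63, 8): x_2 = 63·63 + 62·8·8 = 7937; y_2 = 63·8 + 8·63 = 1008.
  From (x_2, y_2) = (7937, 1008): x_3 = 63·7937 + 62·8·1008 = 999999; y_3 = 63·1008 + 8·7937 = 127000.
Step 3: Verify x_3² - 62·y_3² = 999998000001 - 999998000000 = 1 (should be 1). ✓

(x_1, y_1) = (63, 8); (x_3, y_3) = (999999, 127000).
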